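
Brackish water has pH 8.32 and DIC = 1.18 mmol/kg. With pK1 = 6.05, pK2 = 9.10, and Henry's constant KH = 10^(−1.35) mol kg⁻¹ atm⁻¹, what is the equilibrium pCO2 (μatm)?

pCO2 = 121 μatm

α₀ = 1 / (1 + K1/[H⁺] + K1K2/[H⁺]²) = 1 / (1 + 10^+2.27 + 10^+1.49)
   = 1 / (1 + 186.21 + 30.903) = 1/218.11 = 0.004585
[CO2*] = α₀ × DIC = 0.004585 × 1.18 = 0.005410 mmol/kg = 5.410 μmol/kg
pCO2 = [CO2*]/KH = 5.410×10^-6 / 4.467×10^-2 = 121 μatm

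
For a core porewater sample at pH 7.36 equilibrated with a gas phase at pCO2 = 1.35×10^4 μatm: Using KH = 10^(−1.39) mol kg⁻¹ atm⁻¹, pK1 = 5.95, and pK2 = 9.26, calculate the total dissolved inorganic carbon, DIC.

DIC = 14.9 mmol/kg

[CO2*] = KH · pCO2 = 10^(−1.39) × 1.35×10^4×10^-6 = 5.500×10^-4 mol/kg
α₀ = 1/(1 + K1/[H⁺] + K1K2/[H⁺]²) = 1/(1 + 10^+1.41 + 10^-0.49) = 0.03700
DIC = [CO2*]/α₀ = 5.500×10^-4 / 0.03700 = 14.9 mmol/kg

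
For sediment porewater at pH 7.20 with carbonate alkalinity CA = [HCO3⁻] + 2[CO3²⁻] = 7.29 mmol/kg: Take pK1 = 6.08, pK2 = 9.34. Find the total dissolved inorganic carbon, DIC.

CA = [HCO3⁻] + 2[CO3²⁻] = (α₁ + 2α₂)·DIC
At pH 7.20: [H⁺]/K1 = 10^-1.12 = 0.075858, K2/[H⁺] = 10^-2.14 = 0.0072444
α₁ = 1/(1 + 0.075858 + 0.0072444) = 1/1.0831 = 0.9233; α₂ = α₁·K2/[H⁺] = 0.006689
α₁ + 2α₂ = 0.9367
DIC = CA / (α₁ + 2α₂) = 7.29 / 0.9367 = 7.78 mmol/kg

DIC = 7.78 mmol/kg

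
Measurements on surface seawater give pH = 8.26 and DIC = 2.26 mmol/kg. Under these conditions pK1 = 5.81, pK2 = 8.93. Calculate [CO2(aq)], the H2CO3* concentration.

[CO2*] = 6.59 μmol/kg

α₀ = 1 / (1 + K1/[H⁺] + K1K2/[H⁺]²) = 1 / (1 + 10^+2.45 + 10^+1.78)
   = 1 / (1 + 281.84 + 60.256) = 1/343.09 = 0.002915
[CO2*] = α₀ × DIC = 0.002915 × 2.26 = 0.00659 mmol/kg = 6.59 μmol/kg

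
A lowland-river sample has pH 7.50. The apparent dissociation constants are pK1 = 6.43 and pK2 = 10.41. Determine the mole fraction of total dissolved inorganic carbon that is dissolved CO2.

α₀ = 0.0783

α₀ = 1 / (1 + K1/[H⁺] + K1K2/[H⁺]²) = 1 / (1 + 10^+1.07 + 10^-1.84)
   = 1 / (1 + 11.749 + 0.014454) = 1/12.763 = 0.07835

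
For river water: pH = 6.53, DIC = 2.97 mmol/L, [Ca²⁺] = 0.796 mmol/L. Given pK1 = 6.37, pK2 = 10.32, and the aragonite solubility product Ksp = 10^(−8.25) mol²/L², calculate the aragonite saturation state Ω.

Ω = 0.0403

α₂ = 1 / (1 + [H⁺]/K2 + [H⁺]²/(K1K2)) = 1 / (1 + 10^+3.79 + 10^+3.63)
   = 1 / (1 + 6166.0 + 4265.8) = 1/1.0433×10^4 = 9.585×10^-5
[CO3²⁻] = α₂ × DIC = 9.585×10^-5 × 2.97 = 0.0002847 mmol/L = 0.2847 μmol/L
Ksp = 10^(−8.25) = 5.623×10^-9
Ω = [Ca²⁺][CO3²⁻]/Ksp = (0.796×10^-3)(2.847×10^-7) / 5.623×10^-9 = 0.0403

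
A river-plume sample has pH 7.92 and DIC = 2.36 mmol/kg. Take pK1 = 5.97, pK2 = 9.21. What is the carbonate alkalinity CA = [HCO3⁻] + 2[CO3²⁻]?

CA = 2.45 mmol/kg

CA = [HCO3⁻] + 2[CO3²⁻] = (α₁ + 2α₂)·DIC
At pH 7.92: [H⁺]/K1 = 10^-1.95 = 0.011220, K2/[H⁺] = 10^-1.29 = 0.051286
α₁ = 1/(1 + 0.011220 + 0.051286) = 1/1.0625 = 0.9412; α₂ = α₁·K2/[H⁺] = 0.04827
α₁ + 2α₂ = 1.0377
CA = 1.0377 × 2.36 = 2.45 mmol/kg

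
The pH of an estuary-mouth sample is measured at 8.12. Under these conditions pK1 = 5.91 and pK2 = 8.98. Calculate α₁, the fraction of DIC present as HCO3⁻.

α₁ = 0.874

α₁ = 1 / (1 + [H⁺]/K1 + K2/[H⁺]) = 1 / (1 + 10^-2.21 + 10^-0.86)
   = 1 / (1 + 0.0061660 + 0.13804) = 1/1.1442 = 0.8740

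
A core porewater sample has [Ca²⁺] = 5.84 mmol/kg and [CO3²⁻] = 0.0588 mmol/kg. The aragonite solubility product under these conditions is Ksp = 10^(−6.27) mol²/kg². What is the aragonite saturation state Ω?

Ksp = 10^(−6.27) = 5.370×10^-7
Ω = [Ca²⁺][CO3²⁻]/Ksp = (5.84×10^-3)(0.0588×10^-3) / 5.370×10^-7 = 0.639

Ω = 0.639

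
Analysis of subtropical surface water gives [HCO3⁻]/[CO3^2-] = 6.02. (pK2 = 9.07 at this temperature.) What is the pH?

pH = 8.29

From K2 = [H⁺][CO3^2-]/[HCO3⁻]:  pH = pK2 − log₁₀([HCO3⁻]/[CO3^2-])
log₁₀(6.02) = +0.780
pH = 9.07 − (+0.780) = 8.29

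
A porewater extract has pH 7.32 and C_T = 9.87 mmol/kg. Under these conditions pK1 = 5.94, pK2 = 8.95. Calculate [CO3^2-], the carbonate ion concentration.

[CO3²⁻] = 0.217 mmol/kg

α₂ = 1 / (1 + [H⁺]/K2 + [H⁺]²/(K1K2)) = 1 / (1 + 10^+1.63 + 10^+0.25)
   = 1 / (1 + 42.658 + 1.7783) = 1/45.436 = 0.02201
[CO3²⁻] = α₂ × DIC = 0.02201 × 9.87 = 0.217 mmol/kg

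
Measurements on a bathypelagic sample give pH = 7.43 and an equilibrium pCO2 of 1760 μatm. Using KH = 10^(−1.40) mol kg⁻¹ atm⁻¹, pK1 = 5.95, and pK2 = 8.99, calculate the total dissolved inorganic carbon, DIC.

DIC = 2.24 mmol/kg

[CO2*] = KH · pCO2 = 10^(−1.40) × 1760×10^-6 = 7.007×10^-5 mol/kg
α₀ = 1/(1 + K1/[H⁺] + K1K2/[H⁺]²) = 1/(1 + 10^+1.48 + 10^-0.08) = 0.03122
DIC = [CO2*]/α₀ = 7.007×10^-5 / 0.03122 = 2.24 mmol/kg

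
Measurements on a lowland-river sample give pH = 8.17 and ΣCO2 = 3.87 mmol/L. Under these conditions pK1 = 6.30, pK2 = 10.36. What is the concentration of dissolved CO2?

[CO2*] = 0.0512 mmol/L

α₀ = 1 / (1 + K1/[H⁺] + K1K2/[H⁺]²) = 1 / (1 + 10^+1.87 + 10^-0.32)
   = 1 / (1 + 74.131 + 0.47863) = 1/75.610 = 0.01323
[CO2*] = α₀ × DIC = 0.01323 × 3.87 = 0.0512 mmol/L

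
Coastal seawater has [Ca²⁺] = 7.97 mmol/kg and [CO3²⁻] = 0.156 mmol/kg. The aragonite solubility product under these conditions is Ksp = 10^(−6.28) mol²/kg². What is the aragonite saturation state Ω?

Ksp = 10^(−6.28) = 5.248×10^-7
Ω = [Ca²⁺][CO3²⁻]/Ksp = (7.97×10^-3)(0.156×10^-3) / 5.248×10^-7 = 2.37

Ω = 2.37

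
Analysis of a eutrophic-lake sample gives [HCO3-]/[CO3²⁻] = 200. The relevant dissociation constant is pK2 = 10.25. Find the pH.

pH = 7.95

From K2 = [H⁺][CO3²⁻]/[HCO3-]:  pH = pK2 − log₁₀([HCO3-]/[CO3²⁻])
log₁₀(200) = +2.301
pH = 10.25 − (+2.301) = 7.95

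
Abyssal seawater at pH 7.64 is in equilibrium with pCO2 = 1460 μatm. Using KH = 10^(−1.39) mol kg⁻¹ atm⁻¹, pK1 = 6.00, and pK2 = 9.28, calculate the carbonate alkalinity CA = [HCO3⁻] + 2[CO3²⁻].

[CO2*] = KH · pCO2 = 10^(−1.39) × 1460×10^-6 = 5.948×10^-5 mol/kg
α₀ = 1/(1 + K1/[H⁺] + K1K2/[H⁺]²) = 1/(1 + 10^+1.64 + 10^+0.00) = 0.02191
DIC = [CO2*]/α₀ = 5.948×10^-5 / 0.02191 = 2.715 mmol/kg
CA = (α₁ + 2α₂)·DIC = (0.9562 + 2×0.02191) × 2.715 = 2.72 mmol/kg

CA = 2.72 mmol/kg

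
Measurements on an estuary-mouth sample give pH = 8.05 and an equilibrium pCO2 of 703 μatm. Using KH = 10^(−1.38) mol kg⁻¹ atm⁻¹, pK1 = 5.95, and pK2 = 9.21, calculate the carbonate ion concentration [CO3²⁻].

[CO3²⁻] = 0.255 mmol/kg

[CO2*] = KH · pCO2 = 10^(−1.38) × 703×10^-6 = 2.931×10^-5 mol/kg
α₀ = 1/(1 + K1/[H⁺] + K1K2/[H⁺]²) = 1/(1 + 10^+2.10 + 10^+0.94) = 0.007375
DIC = [CO2*]/α₀ = 2.931×10^-5 / 0.007375 = 3.974 mmol/kg
[CO3²⁻] = α₂·DIC; α₂ = 0.06423, so [CO3²⁻] = 0.06423 × 3.974 = 0.255 mmol/kg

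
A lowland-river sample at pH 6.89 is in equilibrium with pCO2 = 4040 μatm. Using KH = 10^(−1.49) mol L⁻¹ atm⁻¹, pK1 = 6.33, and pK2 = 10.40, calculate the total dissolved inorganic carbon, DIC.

[CO2*] = KH · pCO2 = 10^(−1.49) × 4040×10^-6 = 1.307×10^-4 mol/L
α₀ = 1/(1 + K1/[H⁺] + K1K2/[H⁺]²) = 1/(1 + 10^+0.56 + 10^-2.95) = 0.2159
DIC = [CO2*]/α₀ = 1.307×10^-4 / 0.2159 = 0.606 mmol/L

DIC = 0.606 mmol/L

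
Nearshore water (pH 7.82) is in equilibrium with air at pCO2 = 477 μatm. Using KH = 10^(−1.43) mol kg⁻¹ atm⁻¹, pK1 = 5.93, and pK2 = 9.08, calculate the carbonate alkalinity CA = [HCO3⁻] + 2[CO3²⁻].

[CO2*] = KH · pCO2 = 10^(−1.43) × 477×10^-6 = 1.772×10^-5 mol/kg
α₀ = 1/(1 + K1/[H⁺] + K1K2/[H⁺]²) = 1/(1 + 10^+1.89 + 10^+0.63) = 0.01206
DIC = [CO2*]/α₀ = 1.772×10^-5 / 0.01206 = 1.469 mmol/kg
CA = (α₁ + 2α₂)·DIC = (0.9365 + 2×0.05146) × 1.469 = 1.53 mmol/kg

CA = 1.53 mmol/kg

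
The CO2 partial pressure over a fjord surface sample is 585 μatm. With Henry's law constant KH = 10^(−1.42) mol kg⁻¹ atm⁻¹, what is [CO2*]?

KH = 10^(−1.42) = 3.802×10^-2 mol kg⁻¹ atm⁻¹
[CO2*] = KH · pCO2 = 3.802×10^-2 × 585×10^-6 atm = 2.22×10^-5 mol/kg

[CO2*] = 22.2 μmol/kg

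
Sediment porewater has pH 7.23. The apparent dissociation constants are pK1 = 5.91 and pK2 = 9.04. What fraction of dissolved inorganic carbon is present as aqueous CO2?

α₀ = 1 / (1 + K1/[H⁺] + K1K2/[H⁺]²) = 1 / (1 + 10^+1.32 + 10^-0.49)
   = 1 / (1 + 20.893 + 0.32359) = 1/22.217 = 0.04501

α₀ = 0.0450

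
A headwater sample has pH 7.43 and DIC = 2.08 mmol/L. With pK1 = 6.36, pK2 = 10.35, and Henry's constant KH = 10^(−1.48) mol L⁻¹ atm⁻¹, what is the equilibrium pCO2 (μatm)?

pCO2 = 4920 μatm

α₀ = 1 / (1 + K1/[H⁺] + K1K2/[H⁺]²) = 1 / (1 + 10^+1.07 + 10^-1.85)
   = 1 / (1 + 11.749 + 0.014125) = 1/12.763 = 0.07835
[CO2*] = α₀ × DIC = 0.07835 × 2.08 = 0.1630 mmol/L
pCO2 = [CO2*]/KH = 1.630×10^-4 / 3.311×10^-2 = 4920 μatm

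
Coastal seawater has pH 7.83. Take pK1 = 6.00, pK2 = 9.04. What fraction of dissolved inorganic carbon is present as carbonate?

α₂ = 0.0573

α₂ = 1 / (1 + [H⁺]/K2 + [H⁺]²/(K1K2)) = 1 / (1 + 10^+1.21 + 10^-0.62)
   = 1 / (1 + 16.218 + 0.23988) = 1/17.458 = 0.05728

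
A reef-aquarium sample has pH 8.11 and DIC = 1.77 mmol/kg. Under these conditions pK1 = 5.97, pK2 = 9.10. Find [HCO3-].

[HCO3⁻] = 1.60 mmol/kg

α₁ = 1 / (1 + [H⁺]/K1 + K2/[H⁺]) = 1 / (1 + 10^-2.14 + 10^-0.99)
   = 1 / (1 + 0.0072444 + 0.10233) = 1/1.1096 = 0.9012
[HCO3⁻] = α₁ × DIC = 0.9012 × 1.77 = 1.60 mmol/kg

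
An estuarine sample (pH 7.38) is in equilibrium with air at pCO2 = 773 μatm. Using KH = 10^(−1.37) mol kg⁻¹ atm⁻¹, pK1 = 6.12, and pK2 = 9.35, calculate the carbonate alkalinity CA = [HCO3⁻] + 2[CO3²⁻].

CA = 0.613 mmol/kg

[CO2*] = KH · pCO2 = 10^(−1.37) × 773×10^-6 = 3.297×10^-5 mol/kg
α₀ = 1/(1 + K1/[H⁺] + K1K2/[H⁺]²) = 1/(1 + 10^+1.26 + 10^-0.71) = 0.05157
DIC = [CO2*]/α₀ = 3.297×10^-5 / 0.05157 = 0.6394 mmol/kg
CA = (α₁ + 2α₂)·DIC = (0.9384 + 2×0.01005) × 0.6394 = 0.613 mmol/kg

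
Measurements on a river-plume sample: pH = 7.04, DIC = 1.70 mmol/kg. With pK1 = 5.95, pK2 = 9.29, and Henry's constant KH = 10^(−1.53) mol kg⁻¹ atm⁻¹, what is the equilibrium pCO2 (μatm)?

pCO2 = 4310 μatm

α₀ = 1 / (1 + K1/[H⁺] + K1K2/[H⁺]²) = 1 / (1 + 10^+1.09 + 10^-1.16)
   = 1 / (1 + 12.303 + 0.069183) = 1/13.372 = 0.07478
[CO2*] = α₀ × DIC = 0.07478 × 1.70 = 0.1271 mmol/kg
pCO2 = [CO2*]/KH = 1.271×10^-4 / 2.951×10^-2 = 4310 μatm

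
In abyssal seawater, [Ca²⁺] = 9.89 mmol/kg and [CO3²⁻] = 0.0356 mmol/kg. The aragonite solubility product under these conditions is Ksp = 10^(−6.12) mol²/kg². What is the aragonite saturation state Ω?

Ω = 0.464

Ksp = 10^(−6.12) = 7.586×10^-7
Ω = [Ca²⁺][CO3²⁻]/Ksp = (9.89×10^-3)(0.0356×10^-3) / 7.586×10^-7 = 0.464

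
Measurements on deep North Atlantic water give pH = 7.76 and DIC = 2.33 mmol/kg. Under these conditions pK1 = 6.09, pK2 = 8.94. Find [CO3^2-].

[CO3²⁻] = 0.142 mmol/kg

α₂ = 1 / (1 + [H⁺]/K2 + [H⁺]²/(K1K2)) = 1 / (1 + 10^+1.18 + 10^-0.49)
   = 1 / (1 + 15.136 + 0.32359) = 1/16.459 = 0.06076
[CO3²⁻] = α₂ × DIC = 0.06076 × 2.33 = 0.142 mmol/kg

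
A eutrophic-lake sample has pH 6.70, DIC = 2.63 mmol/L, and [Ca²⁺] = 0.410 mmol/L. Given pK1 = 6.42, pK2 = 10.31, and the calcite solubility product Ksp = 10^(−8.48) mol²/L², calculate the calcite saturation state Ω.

α₂ = 1 / (1 + [H⁺]/K2 + [H⁺]²/(K1K2)) = 1 / (1 + 10^+3.61 + 10^+3.33)
   = 1 / (1 + 4073.8 + 2138.0) = 1/6212.8 = 0.0001610
[CO3²⁻] = α₂ × DIC = 0.0001610 × 2.63 = 0.0004233 mmol/L = 0.4233 μmol/L
Ksp = 10^(−8.48) = 3.311×10^-9
Ω = [Ca²⁺][CO3²⁻]/Ksp = (0.410×10^-3)(4.233×10^-7) / 3.311×10^-9 = 0.0524

Ω = 0.0524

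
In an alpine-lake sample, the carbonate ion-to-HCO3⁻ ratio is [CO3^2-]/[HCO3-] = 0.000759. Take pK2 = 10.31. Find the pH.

pH = 7.19

From K2 = [H⁺][CO3^2-]/[HCO3-]:  pH = pK2 + log₁₀([CO3^2-]/[HCO3-])
log₁₀(0.000759) = -3.120
pH = 10.31 + (-3.120) = 7.19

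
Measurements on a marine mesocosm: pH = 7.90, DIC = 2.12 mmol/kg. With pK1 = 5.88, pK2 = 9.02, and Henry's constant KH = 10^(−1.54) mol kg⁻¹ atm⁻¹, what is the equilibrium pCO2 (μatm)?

α₀ = 1 / (1 + K1/[H⁺] + K1K2/[H⁺]²) = 1 / (1 + 10^+2.02 + 10^+0.90)
   = 1 / (1 + 104.71 + 7.9433) = 1/113.66 = 0.008798
[CO2*] = α₀ × DIC = 0.008798 × 2.12 = 0.01865 mmol/kg = 18.65 μmol/kg
pCO2 = [CO2*]/KH = 1.865×10^-5 / 2.884×10^-2 = 647 μatm

pCO2 = 647 μatm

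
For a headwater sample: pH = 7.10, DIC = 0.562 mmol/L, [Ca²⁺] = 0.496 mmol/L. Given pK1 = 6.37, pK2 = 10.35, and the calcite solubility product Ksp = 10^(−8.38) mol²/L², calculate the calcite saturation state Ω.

Ω = 0.0317

α₂ = 1 / (1 + [H⁺]/K2 + [H⁺]²/(K1K2)) = 1 / (1 + 10^+3.25 + 10^+2.52)
   = 1 / (1 + 1778.3 + 331.13) = 1/2110.4 = 0.0004738
[CO3²⁻] = α₂ × DIC = 0.0004738 × 0.562 = 0.0002663 mmol/L = 0.2663 μmol/L
Ksp = 10^(−8.38) = 4.169×10^-9
Ω = [Ca²⁺][CO3²⁻]/Ksp = (0.496×10^-3)(2.663×10^-7) / 4.169×10^-9 = 0.0317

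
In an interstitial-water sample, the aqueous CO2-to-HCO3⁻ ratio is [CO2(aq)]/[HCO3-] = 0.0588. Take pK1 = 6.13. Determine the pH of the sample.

pH = 7.36

From K1 = [H⁺][HCO3-]/[CO2(aq)]:  pH = pK1 − log₁₀([CO2(aq)]/[HCO3-])
log₁₀(0.0588) = -1.231
pH = 6.13 − (-1.231) = 7.36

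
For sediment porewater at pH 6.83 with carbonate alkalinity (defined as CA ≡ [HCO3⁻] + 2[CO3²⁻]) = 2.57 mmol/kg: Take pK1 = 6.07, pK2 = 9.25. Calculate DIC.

CA = [HCO3⁻] + 2[CO3²⁻] = (α₁ + 2α₂)·DIC
At pH 6.83: [H⁺]/K1 = 10^-0.76 = 0.17378, K2/[H⁺] = 10^-2.42 = 0.0038019
α₁ = 1/(1 + 0.17378 + 0.0038019) = 1/1.1776 = 0.8492; α₂ = α₁·K2/[H⁺] = 0.003229
α₁ + 2α₂ = 0.8557
DIC = CA / (α₁ + 2α₂) = 2.57 / 0.8557 = 3.00 mmol/kg

DIC = 3.00 mmol/kg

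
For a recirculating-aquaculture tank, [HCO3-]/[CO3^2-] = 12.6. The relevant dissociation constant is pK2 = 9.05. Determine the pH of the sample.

pH = 7.95

From K2 = [H⁺][CO3^2-]/[HCO3-]:  pH = pK2 − log₁₀([HCO3-]/[CO3^2-])
log₁₀(12.6) = +1.100
pH = 9.05 − (+1.100) = 7.95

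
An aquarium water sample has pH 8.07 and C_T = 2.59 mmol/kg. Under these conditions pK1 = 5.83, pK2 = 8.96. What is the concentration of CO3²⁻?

α₂ = 1 / (1 + [H⁺]/K2 + [H⁺]²/(K1K2)) = 1 / (1 + 10^+0.89 + 10^-1.35)
   = 1 / (1 + 7.7625 + 0.044668) = 1/8.8071 = 0.1135
[CO3²⁻] = α₂ × DIC = 0.1135 × 2.59 = 0.294 mmol/kg

[CO3²⁻] = 0.294 mmol/kg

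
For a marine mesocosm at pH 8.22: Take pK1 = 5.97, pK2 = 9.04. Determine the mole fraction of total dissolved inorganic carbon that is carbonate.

α₂ = 1 / (1 + [H⁺]/K2 + [H⁺]²/(K1K2)) = 1 / (1 + 10^+0.82 + 10^-1.43)
   = 1 / (1 + 6.6069 + 0.037154) = 1/7.6441 = 0.1308

α₂ = 0.131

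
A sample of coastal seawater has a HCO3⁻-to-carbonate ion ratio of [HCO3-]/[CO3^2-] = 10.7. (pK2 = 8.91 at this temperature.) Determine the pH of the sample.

pH = 7.88

From K2 = [H⁺][CO3^2-]/[HCO3-]:  pH = pK2 − log₁₀([HCO3-]/[CO3^2-])
log₁₀(10.7) = +1.029
pH = 8.91 − (+1.029) = 7.88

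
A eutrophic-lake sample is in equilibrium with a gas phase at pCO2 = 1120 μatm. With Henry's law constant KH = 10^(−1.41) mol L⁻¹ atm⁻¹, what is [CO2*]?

KH = 10^(−1.41) = 3.890×10^-2 mol L⁻¹ atm⁻¹
[CO2*] = KH · pCO2 = 3.890×10^-2 × 1120×10^-6 atm = 4.36×10^-5 mol/L

[CO2*] = 43.6 μmol/L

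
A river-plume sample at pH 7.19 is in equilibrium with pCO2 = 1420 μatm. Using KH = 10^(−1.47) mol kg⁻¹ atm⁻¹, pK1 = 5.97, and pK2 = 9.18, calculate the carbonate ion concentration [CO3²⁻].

[CO3²⁻] = 8.17 μmol/kg

[CO2*] = KH · pCO2 = 10^(−1.47) × 1420×10^-6 = 4.812×10^-5 mol/kg
α₀ = 1/(1 + K1/[H⁺] + K1K2/[H⁺]²) = 1/(1 + 10^+1.22 + 10^-0.77) = 0.05629
DIC = [CO2*]/α₀ = 4.812×10^-5 / 0.05629 = 0.8548 mmol/kg
[CO3²⁻] = α₂·DIC; α₂ = 0.009559, so [CO3²⁻] = 0.009559 × 0.8548 = 0.00817 mmol/kg = 8.17 μmol/kg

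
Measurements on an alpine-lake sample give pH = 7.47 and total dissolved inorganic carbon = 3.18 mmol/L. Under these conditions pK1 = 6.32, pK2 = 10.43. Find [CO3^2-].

α₂ = 1 / (1 + [H⁺]/K2 + [H⁺]²/(K1K2)) = 1 / (1 + 10^+2.96 + 10^+1.81)
   = 1 / (1 + 912.01 + 64.565) = 1/977.58 = 0.001023
[CO3²⁻] = α₂ × DIC = 0.001023 × 3.18 = 0.00325 mmol/L = 3.25 μmol/L

[CO3²⁻] = 3.25 μmol/L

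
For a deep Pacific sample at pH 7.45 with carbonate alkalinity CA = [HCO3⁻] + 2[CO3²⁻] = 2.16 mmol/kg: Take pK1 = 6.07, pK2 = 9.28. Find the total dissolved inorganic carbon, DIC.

DIC = 2.22 mmol/kg

CA = [HCO3⁻] + 2[CO3²⁻] = (α₁ + 2α₂)·DIC
At pH 7.45: [H⁺]/K1 = 10^-1.38 = 0.041687, K2/[H⁺] = 10^-1.83 = 0.014791
α₁ = 1/(1 + 0.041687 + 0.014791) = 1/1.0565 = 0.9465; α₂ = α₁·K2/[H⁺] = 0.01400
α₁ + 2α₂ = 0.9745
DIC = CA / (α₁ + 2α₂) = 2.16 / 0.9745 = 2.22 mmol/kg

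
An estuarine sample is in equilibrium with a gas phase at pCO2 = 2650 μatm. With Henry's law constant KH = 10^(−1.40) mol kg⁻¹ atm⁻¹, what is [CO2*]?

[CO2*] = 105 μmol/kg

KH = 10^(−1.40) = 3.981×10^-2 mol kg⁻¹ atm⁻¹
[CO2*] = KH · pCO2 = 3.981×10^-2 × 2650×10^-6 atm = 1.05×10^-4 mol/kg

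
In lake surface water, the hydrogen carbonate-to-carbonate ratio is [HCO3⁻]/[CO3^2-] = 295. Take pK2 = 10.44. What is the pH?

pH = 7.97

From K2 = [H⁺][CO3^2-]/[HCO3⁻]:  pH = pK2 − log₁₀([HCO3⁻]/[CO3^2-])
log₁₀(295) = +2.470
pH = 10.44 − (+2.470) = 7.97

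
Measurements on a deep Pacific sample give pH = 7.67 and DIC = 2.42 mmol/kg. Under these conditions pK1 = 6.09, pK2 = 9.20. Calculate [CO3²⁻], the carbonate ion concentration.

[CO3²⁻] = 0.0676 mmol/kg

α₂ = 1 / (1 + [H⁺]/K2 + [H⁺]²/(K1K2)) = 1 / (1 + 10^+1.53 + 10^-0.05)
   = 1 / (1 + 33.884 + 0.89125) = 1/35.776 = 0.02795
[CO3²⁻] = α₂ × DIC = 0.02795 × 2.42 = 0.0676 mmol/kg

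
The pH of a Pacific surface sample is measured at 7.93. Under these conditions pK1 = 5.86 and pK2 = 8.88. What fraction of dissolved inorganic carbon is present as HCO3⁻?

α₁ = 1 / (1 + [H⁺]/K1 + K2/[H⁺]) = 1 / (1 + 10^-2.07 + 10^-0.95)
   = 1 / (1 + 0.0085114 + 0.11220) = 1/1.1207 = 0.8923

α₁ = 0.892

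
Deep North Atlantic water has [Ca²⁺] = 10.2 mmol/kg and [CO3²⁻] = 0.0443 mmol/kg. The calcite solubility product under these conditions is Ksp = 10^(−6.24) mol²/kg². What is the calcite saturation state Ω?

Ksp = 10^(−6.24) = 5.754×10^-7
Ω = [Ca²⁺][CO3²⁻]/Ksp = (10.2×10^-3)(0.0443×10^-3) / 5.754×10^-7 = 0.785

Ω = 0.785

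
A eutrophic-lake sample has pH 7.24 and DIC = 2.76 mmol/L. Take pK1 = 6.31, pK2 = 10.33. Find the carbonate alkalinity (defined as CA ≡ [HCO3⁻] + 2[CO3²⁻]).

CA = 2.47 mmol/L

CA = [HCO3⁻] + 2[CO3²⁻] = (α₁ + 2α₂)·DIC
At pH 7.24: [H⁺]/K1 = 10^-0.93 = 0.11749, K2/[H⁺] = 10^-3.09 = 0.00081283
α₁ = 1/(1 + 0.11749 + 0.00081283) = 1/1.1183 = 0.8942; α₂ = α₁·K2/[H⁺] = 0.0007268
α₁ + 2α₂ = 0.8957
CA = 0.8957 × 2.76 = 2.47 mmol/L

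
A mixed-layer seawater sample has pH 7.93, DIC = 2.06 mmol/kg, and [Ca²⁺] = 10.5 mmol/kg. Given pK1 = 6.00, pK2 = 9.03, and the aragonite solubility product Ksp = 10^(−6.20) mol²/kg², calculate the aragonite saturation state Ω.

α₂ = 1 / (1 + [H⁺]/K2 + [H⁺]²/(K1K2)) = 1 / (1 + 10^+1.10 + 10^-0.83)
   = 1 / (1 + 12.589 + 0.14791) = 1/13.737 = 0.07280
[CO3²⁻] = α₂ × DIC = 0.07280 × 2.06 = 0.1500 mmol/kg
Ksp = 10^(−6.20) = 6.310×10^-7
Ω = [Ca²⁺][CO3²⁻]/Ksp = (10.5×10^-3)(1.500×10^-4) / 6.310×10^-7 = 2.50

Ω = 2.50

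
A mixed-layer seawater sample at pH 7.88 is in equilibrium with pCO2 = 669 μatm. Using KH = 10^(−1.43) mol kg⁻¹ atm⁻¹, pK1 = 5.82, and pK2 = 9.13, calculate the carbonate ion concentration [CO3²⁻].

[CO3²⁻] = 0.160 mmol/kg

[CO2*] = KH · pCO2 = 10^(−1.43) × 669×10^-6 = 2.486×10^-5 mol/kg
α₀ = 1/(1 + K1/[H⁺] + K1K2/[H⁺]²) = 1/(1 + 10^+2.06 + 10^+0.81) = 0.008178
DIC = [CO2*]/α₀ = 2.486×10^-5 / 0.008178 = 3.039 mmol/kg
[CO3²⁻] = α₂·DIC; α₂ = 0.05280, so [CO3²⁻] = 0.05280 × 3.039 = 0.160 mmol/kg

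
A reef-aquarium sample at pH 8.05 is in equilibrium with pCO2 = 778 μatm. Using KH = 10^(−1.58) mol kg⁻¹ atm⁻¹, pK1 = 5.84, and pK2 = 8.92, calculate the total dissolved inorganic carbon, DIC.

[CO2*] = KH · pCO2 = 10^(−1.58) × 778×10^-6 = 2.046×10^-5 mol/kg
α₀ = 1/(1 + K1/[H⁺] + K1K2/[H⁺]²) = 1/(1 + 10^+2.21 + 10^+1.34) = 0.005404
DIC = [CO2*]/α₀ = 2.046×10^-5 / 0.005404 = 3.79 mmol/kg

DIC = 3.79 mmol/kg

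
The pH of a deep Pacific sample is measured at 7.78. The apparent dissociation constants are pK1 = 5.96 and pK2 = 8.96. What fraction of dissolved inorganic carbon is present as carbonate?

α₂ = 1 / (1 + [H⁺]/K2 + [H⁺]²/(K1K2)) = 1 / (1 + 10^+1.18 + 10^-0.64)
   = 1 / (1 + 15.136 + 0.22909) = 1/16.365 = 0.06111

α₂ = 0.0611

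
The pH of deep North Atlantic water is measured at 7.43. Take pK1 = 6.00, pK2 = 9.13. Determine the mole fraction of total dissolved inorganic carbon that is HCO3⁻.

α₁ = 1 / (1 + [H⁺]/K1 + K2/[H⁺]) = 1 / (1 + 10^-1.43 + 10^-1.70)
   = 1 / (1 + 0.037154 + 0.019953) = 1/1.0571 = 0.9460

α₁ = 0.946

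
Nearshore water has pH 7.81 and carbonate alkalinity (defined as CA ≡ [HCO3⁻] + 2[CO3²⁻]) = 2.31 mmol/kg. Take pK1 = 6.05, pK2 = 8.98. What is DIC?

CA = [HCO3⁻] + 2[CO3²⁻] = (α₁ + 2α₂)·DIC
At pH 7.81: [H⁺]/K1 = 10^-1.76 = 0.017378, K2/[H⁺] = 10^-1.17 = 0.067608
α₁ = 1/(1 + 0.017378 + 0.067608) = 1/1.0850 = 0.9217; α₂ = α₁·K2/[H⁺] = 0.06231
α₁ + 2α₂ = 1.0463
DIC = CA / (α₁ + 2α₂) = 2.31 / 1.0463 = 2.21 mmol/kg

DIC = 2.21 mmol/kg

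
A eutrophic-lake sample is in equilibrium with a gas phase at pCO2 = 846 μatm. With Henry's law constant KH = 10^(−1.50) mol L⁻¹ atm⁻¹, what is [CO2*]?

KH = 10^(−1.50) = 3.162×10^-2 mol L⁻¹ atm⁻¹
[CO2*] = KH · pCO2 = 3.162×10^-2 × 846×10^-6 atm = 2.68×10^-5 mol/L

[CO2*] = 26.8 μmol/L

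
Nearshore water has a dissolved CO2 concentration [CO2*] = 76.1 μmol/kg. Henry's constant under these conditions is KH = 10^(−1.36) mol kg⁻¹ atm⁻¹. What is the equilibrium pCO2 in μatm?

pCO2 = 1740 μatm

KH = 10^(−1.36) = 4.365×10^-2 mol kg⁻¹ atm⁻¹
pCO2 = [CO2*]/KH = 76.1×10^-6 / 4.365×10^-2 = 1.74×10^-3 atm = 1740 μatm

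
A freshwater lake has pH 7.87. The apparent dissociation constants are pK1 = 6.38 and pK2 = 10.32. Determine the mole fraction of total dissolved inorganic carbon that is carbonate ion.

α₂ = 1 / (1 + [H⁺]/K2 + [H⁺]²/(K1K2)) = 1 / (1 + 10^+2.45 + 10^+0.96)
   = 1 / (1 + 281.84 + 9.1201) = 1/291.96 = 0.003425

α₂ = 0.00343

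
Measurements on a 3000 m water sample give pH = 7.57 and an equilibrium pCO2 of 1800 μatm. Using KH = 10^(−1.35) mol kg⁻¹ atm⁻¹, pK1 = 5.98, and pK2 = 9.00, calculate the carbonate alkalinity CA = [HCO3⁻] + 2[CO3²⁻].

[CO2*] = KH · pCO2 = 10^(−1.35) × 1800×10^-6 = 8.040×10^-5 mol/kg
α₀ = 1/(1 + K1/[H⁺] + K1K2/[H⁺]²) = 1/(1 + 10^+1.59 + 10^+0.16) = 0.02418
DIC = [CO2*]/α₀ = 8.040×10^-5 / 0.02418 = 3.325 mmol/kg
CA = (α₁ + 2α₂)·DIC = (0.9409 + 2×0.03496) × 3.325 = 3.36 mmol/kg

CA = 3.36 mmol/kg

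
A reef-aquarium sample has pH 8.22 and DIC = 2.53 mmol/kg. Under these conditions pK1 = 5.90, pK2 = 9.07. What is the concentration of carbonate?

α₂ = 1 / (1 + [H⁺]/K2 + [H⁺]²/(K1K2)) = 1 / (1 + 10^+0.85 + 10^-1.47)
   = 1 / (1 + 7.0795 + 0.033884) = 1/8.1133 = 0.1233
[CO3²⁻] = α₂ × DIC = 0.1233 × 2.53 = 0.312 mmol/kg

[CO3²⁻] = 0.312 mmol/kg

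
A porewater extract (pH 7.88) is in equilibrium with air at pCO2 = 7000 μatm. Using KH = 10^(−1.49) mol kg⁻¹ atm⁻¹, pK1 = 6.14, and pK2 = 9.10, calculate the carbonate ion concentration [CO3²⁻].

[CO3²⁻] = 0.750 mmol/kg

[CO2*] = KH · pCO2 = 10^(−1.49) × 7000×10^-6 = 2.265×10^-4 mol/kg
α₀ = 1/(1 + K1/[H⁺] + K1K2/[H⁺]²) = 1/(1 + 10^+1.74 + 10^+0.52) = 0.01687
DIC = [CO2*]/α₀ = 2.265×10^-4 / 0.01687 = 13.42 mmol/kg
[CO3²⁻] = α₂·DIC; α₂ = 0.05587, so [CO3²⁻] = 0.05587 × 13.42 = 0.750 mmol/kg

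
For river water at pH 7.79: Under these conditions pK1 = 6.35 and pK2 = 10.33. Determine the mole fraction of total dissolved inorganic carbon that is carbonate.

α₂ = 0.00278

α₂ = 1 / (1 + [H⁺]/K2 + [H⁺]²/(K1K2)) = 1 / (1 + 10^+2.54 + 10^+1.10)
   = 1 / (1 + 346.74 + 12.589) = 1/360.33 = 0.002775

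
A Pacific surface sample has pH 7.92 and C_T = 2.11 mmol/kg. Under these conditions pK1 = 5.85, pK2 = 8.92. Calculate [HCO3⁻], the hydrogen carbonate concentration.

[HCO3⁻] = 1.90 mmol/kg

α₁ = 1 / (1 + [H⁺]/K1 + K2/[H⁺]) = 1 / (1 + 10^-2.07 + 10^-1.00)
   = 1 / (1 + 0.0085114 + 0.10000) = 1/1.1085 = 0.9021
[HCO3⁻] = α₁ × DIC = 0.9021 × 2.11 = 1.90 mmol/kg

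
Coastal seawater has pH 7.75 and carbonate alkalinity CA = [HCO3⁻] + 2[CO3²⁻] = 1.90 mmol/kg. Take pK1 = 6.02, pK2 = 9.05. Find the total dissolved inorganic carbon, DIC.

CA = [HCO3⁻] + 2[CO3²⁻] = (α₁ + 2α₂)·DIC
At pH 7.75: [H⁺]/K1 = 10^-1.73 = 0.018621, K2/[H⁺] = 10^-1.30 = 0.050119
α₁ = 1/(1 + 0.018621 + 0.050119) = 1/1.0687 = 0.9357; α₂ = α₁·K2/[H⁺] = 0.04690
α₁ + 2α₂ = 1.0295
DIC = CA / (α₁ + 2α₂) = 1.90 / 1.0295 = 1.85 mmol/kg

DIC = 1.85 mmol/kg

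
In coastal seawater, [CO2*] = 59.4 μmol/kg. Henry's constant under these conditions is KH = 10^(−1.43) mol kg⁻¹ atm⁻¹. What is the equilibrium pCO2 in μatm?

KH = 10^(−1.43) = 3.715×10^-2 mol kg⁻¹ atm⁻¹
pCO2 = [CO2*]/KH = 59.4×10^-6 / 3.715×10^-2 = 1.60×10^-3 atm = 1600 μatm

pCO2 = 1600 μatm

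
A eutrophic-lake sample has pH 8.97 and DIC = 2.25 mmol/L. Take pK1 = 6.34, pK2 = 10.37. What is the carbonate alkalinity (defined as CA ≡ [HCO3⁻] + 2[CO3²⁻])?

CA = [HCO3⁻] + 2[CO3²⁻] = (α₁ + 2α₂)·DIC
At pH 8.97: [H⁺]/K1 = 10^-2.63 = 0.0023442, K2/[H⁺] = 10^-1.40 = 0.039811
α₁ = 1/(1 + 0.0023442 + 0.039811) = 1/1.0422 = 0.9596; α₂ = α₁·K2/[H⁺] = 0.03820
α₁ + 2α₂ = 1.0360
CA = 1.0360 × 2.25 = 2.33 mmol/L

CA = 2.33 mmol/L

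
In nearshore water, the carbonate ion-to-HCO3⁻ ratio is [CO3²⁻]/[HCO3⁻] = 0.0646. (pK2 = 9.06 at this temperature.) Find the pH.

From K2 = [H⁺][CO3²⁻]/[HCO3⁻]:  pH = pK2 + log₁₀([CO3²⁻]/[HCO3⁻])
log₁₀(0.0646) = -1.190
pH = 9.06 + (-1.190) = 7.87

pH = 7.87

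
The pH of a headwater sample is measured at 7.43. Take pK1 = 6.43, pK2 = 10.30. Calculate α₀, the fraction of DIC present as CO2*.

α₀ = 0.0908

α₀ = 1 / (1 + K1/[H⁺] + K1K2/[H⁺]²) = 1 / (1 + 10^+1.00 + 10^-1.87)
   = 1 / (1 + 10.000 + 0.013490) = 1/11.013 = 0.09080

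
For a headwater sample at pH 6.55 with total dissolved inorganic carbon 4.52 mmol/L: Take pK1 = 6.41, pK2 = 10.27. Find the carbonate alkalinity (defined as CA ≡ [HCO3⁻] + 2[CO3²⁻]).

CA = [HCO3⁻] + 2[CO3²⁻] = (α₁ + 2α₂)·DIC
At pH 6.55: [H⁺]/K1 = 10^-0.14 = 0.72444, K2/[H⁺] = 10^-3.72 = 0.00019055
α₁ = 1/(1 + 0.72444 + 0.00019055) = 1/1.7246 = 0.5798; α₂ = α₁·K2/[H⁺] = 0.0001105
α₁ + 2α₂ = 0.5801
CA = 0.5801 × 4.52 = 2.62 mmol/L

CA = 2.62 mmol/L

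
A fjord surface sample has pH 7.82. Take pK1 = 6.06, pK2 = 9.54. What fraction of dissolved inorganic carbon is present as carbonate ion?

α₂ = 0.0184

α₂ = 1 / (1 + [H⁺]/K2 + [H⁺]²/(K1K2)) = 1 / (1 + 10^+1.72 + 10^-0.04)
   = 1 / (1 + 52.481 + 0.91201) = 1/54.393 = 0.01838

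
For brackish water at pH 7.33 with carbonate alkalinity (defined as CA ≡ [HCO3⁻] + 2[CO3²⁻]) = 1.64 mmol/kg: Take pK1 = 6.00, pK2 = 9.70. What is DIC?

DIC = 1.71 mmol/kg

CA = [HCO3⁻] + 2[CO3²⁻] = (α₁ + 2α₂)·DIC
At pH 7.33: [H⁺]/K1 = 10^-1.33 = 0.046774, K2/[H⁺] = 10^-2.37 = 0.0042658
α₁ = 1/(1 + 0.046774 + 0.0042658) = 1/1.0510 = 0.9514; α₂ = α₁·K2/[H⁺] = 0.004059
α₁ + 2α₂ = 0.9596
DIC = CA / (α₁ + 2α₂) = 1.64 / 0.9596 = 1.71 mmol/kg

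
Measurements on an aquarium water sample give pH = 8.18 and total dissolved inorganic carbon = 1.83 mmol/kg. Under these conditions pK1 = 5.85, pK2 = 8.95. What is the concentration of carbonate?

[CO3²⁻] = 0.265 mmol/kg

α₂ = 1 / (1 + [H⁺]/K2 + [H⁺]²/(K1K2)) = 1 / (1 + 10^+0.77 + 10^-1.56)
   = 1 / (1 + 5.8884 + 0.027542) = 1/6.9160 = 0.1446
[CO3²⁻] = α₂ × DIC = 0.1446 × 1.83 = 0.265 mmol/kg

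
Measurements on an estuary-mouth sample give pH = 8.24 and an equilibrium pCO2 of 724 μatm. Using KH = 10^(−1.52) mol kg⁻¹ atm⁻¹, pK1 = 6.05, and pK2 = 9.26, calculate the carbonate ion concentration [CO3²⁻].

[CO3²⁻] = 0.323 mmol/kg

[CO2*] = KH · pCO2 = 10^(−1.52) × 724×10^-6 = 2.186×10^-5 mol/kg
α₀ = 1/(1 + K1/[H⁺] + K1K2/[H⁺]²) = 1/(1 + 10^+2.19 + 10^+1.17) = 0.005859
DIC = [CO2*]/α₀ = 2.186×10^-5 / 0.005859 = 3.732 mmol/kg
[CO3²⁻] = α₂·DIC; α₂ = 0.08666, so [CO3²⁻] = 0.08666 × 3.732 = 0.323 mmol/kg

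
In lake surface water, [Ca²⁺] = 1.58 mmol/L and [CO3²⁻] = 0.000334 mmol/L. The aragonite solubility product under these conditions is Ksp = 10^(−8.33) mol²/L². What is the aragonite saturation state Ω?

Ω = 0.113

Ksp = 10^(−8.33) = 4.677×10^-9
Ω = [Ca²⁺][CO3²⁻]/Ksp = (1.58×10^-3)(0.000334×10^-3) / 4.677×10^-9 = 0.113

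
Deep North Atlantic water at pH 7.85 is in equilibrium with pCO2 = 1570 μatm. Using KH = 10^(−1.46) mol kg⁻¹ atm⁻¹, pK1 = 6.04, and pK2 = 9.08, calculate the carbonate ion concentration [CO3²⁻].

[CO3²⁻] = 0.207 mmol/kg

[CO2*] = KH · pCO2 = 10^(−1.46) × 1570×10^-6 = 5.444×10^-5 mol/kg
α₀ = 1/(1 + K1/[H⁺] + K1K2/[H⁺]²) = 1/(1 + 10^+1.81 + 10^+0.58) = 0.01442
DIC = [CO2*]/α₀ = 5.444×10^-5 / 0.01442 = 3.776 mmol/kg
[CO3²⁻] = α₂·DIC; α₂ = 0.05481, so [CO3²⁻] = 0.05481 × 3.776 = 0.207 mmol/kg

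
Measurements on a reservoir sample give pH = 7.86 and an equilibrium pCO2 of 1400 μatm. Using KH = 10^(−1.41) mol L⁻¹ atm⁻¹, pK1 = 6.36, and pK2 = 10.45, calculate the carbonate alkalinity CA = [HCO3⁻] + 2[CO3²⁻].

CA = 1.73 mmol/L

[CO2*] = KH · pCO2 = 10^(−1.41) × 1400×10^-6 = 5.447×10^-5 mol/L
α₀ = 1/(1 + K1/[H⁺] + K1K2/[H⁺]²) = 1/(1 + 10^+1.50 + 10^-1.09) = 0.03058
DIC = [CO2*]/α₀ = 5.447×10^-5 / 0.03058 = 1.781 mmol/L
CA = (α₁ + 2α₂)·DIC = (0.9669 + 2×0.002485) × 1.781 = 1.73 mmol/L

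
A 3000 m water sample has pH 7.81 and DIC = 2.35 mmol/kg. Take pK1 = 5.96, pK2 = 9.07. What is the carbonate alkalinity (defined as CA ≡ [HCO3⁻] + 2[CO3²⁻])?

CA = [HCO3⁻] + 2[CO3²⁻] = (α₁ + 2α₂)·DIC
At pH 7.81: [H⁺]/K1 = 10^-1.85 = 0.014125, K2/[H⁺] = 10^-1.26 = 0.054954
α₁ = 1/(1 + 0.014125 + 0.054954) = 1/1.0691 = 0.9354; α₂ = α₁·K2/[H⁺] = 0.05140
α₁ + 2α₂ = 1.0382
CA = 1.0382 × 2.35 = 2.44 mmol/kg

CA = 2.44 mmol/kg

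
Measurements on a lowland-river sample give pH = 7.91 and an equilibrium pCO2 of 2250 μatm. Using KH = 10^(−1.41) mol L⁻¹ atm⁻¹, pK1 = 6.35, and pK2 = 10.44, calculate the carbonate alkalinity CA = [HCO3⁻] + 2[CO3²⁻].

[CO2*] = KH · pCO2 = 10^(−1.41) × 2250×10^-6 = 8.754×10^-5 mol/L
α₀ = 1/(1 + K1/[H⁺] + K1K2/[H⁺]²) = 1/(1 + 10^+1.56 + 10^-0.97) = 0.02673
DIC = [CO2*]/α₀ = 8.754×10^-5 / 0.02673 = 3.275 mmol/L
CA = (α₁ + 2α₂)·DIC = (0.9704 + 2×0.002864) × 3.275 = 3.20 mmol/L

CA = 3.20 mmol/L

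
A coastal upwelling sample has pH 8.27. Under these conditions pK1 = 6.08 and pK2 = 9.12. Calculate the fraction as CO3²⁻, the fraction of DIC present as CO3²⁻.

α₂ = 0.123

α₂ = 1 / (1 + [H⁺]/K2 + [H⁺]²/(K1K2)) = 1 / (1 + 10^+0.85 + 10^-1.34)
   = 1 / (1 + 7.0795 + 0.045709) = 1/8.1252 = 0.1231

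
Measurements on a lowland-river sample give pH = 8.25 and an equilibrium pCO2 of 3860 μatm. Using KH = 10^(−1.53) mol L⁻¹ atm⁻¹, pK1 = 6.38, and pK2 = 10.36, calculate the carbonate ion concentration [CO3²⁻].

[CO3²⁻] = 0.0656 mmol/L

[CO2*] = KH · pCO2 = 10^(−1.53) × 3860×10^-6 = 1.139×10^-4 mol/L
α₀ = 1/(1 + K1/[H⁺] + K1K2/[H⁺]²) = 1/(1 + 10^+1.87 + 10^-0.24) = 0.01321
DIC = [CO2*]/α₀ = 1.139×10^-4 / 0.01321 = 8.624 mmol/L
[CO3²⁻] = α₂·DIC; α₂ = 0.007601, so [CO3²⁻] = 0.007601 × 8.624 = 0.0656 mmol/L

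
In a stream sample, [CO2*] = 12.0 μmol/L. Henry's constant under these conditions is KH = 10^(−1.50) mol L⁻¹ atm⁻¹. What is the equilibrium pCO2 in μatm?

KH = 10^(−1.50) = 3.162×10^-2 mol L⁻¹ atm⁻¹
pCO2 = [CO2*]/KH = 12.0×10^-6 / 3.162×10^-2 = 3.79×10^-4 atm = 379 μatm

pCO2 = 379 μatm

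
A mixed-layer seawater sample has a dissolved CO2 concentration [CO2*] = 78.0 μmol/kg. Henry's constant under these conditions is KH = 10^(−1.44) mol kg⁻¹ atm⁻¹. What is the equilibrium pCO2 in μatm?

pCO2 = 2150 μatm

KH = 10^(−1.44) = 3.631×10^-2 mol kg⁻¹ atm⁻¹
pCO2 = [CO2*]/KH = 78.0×10^-6 / 3.631×10^-2 = 2.15×10^-3 atm = 2150 μatm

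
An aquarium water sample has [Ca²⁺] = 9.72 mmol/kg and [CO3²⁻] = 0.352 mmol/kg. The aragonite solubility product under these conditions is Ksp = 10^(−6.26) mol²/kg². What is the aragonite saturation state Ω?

Ksp = 10^(−6.26) = 5.495×10^-7
Ω = [Ca²⁺][CO3²⁻]/Ksp = (9.72×10^-3)(0.352×10^-3) / 5.495×10^-7 = 6.23

Ω = 6.23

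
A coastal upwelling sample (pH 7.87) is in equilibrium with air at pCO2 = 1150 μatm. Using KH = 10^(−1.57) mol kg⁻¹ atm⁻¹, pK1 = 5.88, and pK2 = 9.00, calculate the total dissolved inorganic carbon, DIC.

DIC = 3.28 mmol/kg

[CO2*] = KH · pCO2 = 10^(−1.57) × 1150×10^-6 = 3.095×10^-5 mol/kg
α₀ = 1/(1 + K1/[H⁺] + K1K2/[H⁺]²) = 1/(1 + 10^+1.99 + 10^+0.86) = 0.009437
DIC = [CO2*]/α₀ = 3.095×10^-5 / 0.009437 = 3.28 mmol/kg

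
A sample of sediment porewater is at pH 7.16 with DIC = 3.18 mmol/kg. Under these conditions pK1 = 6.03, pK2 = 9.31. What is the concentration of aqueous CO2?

α₀ = 1 / (1 + K1/[H⁺] + K1K2/[H⁺]²) = 1 / (1 + 10^+1.13 + 10^-1.02)
   = 1 / (1 + 13.490 + 0.095499) = 1/14.585 = 0.06856
[CO2*] = α₀ × DIC = 0.06856 × 3.18 = 0.218 mmol/kg

[CO2*] = 0.218 mmol/kg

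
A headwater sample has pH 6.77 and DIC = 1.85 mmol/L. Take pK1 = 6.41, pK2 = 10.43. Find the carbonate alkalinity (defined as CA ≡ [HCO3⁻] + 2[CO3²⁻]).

CA = [HCO3⁻] + 2[CO3²⁻] = (α₁ + 2α₂)·DIC
At pH 6.77: [H⁺]/K1 = 10^-0.36 = 0.43652, K2/[H⁺] = 10^-3.66 = 0.00021878
α₁ = 1/(1 + 0.43652 + 0.00021878) = 1/1.4367 = 0.6960; α₂ = α₁·K2/[H⁺] = 0.0001523
α₁ + 2α₂ = 0.6963
CA = 0.6963 × 1.85 = 1.29 mmol/L

CA = 1.29 mmol/L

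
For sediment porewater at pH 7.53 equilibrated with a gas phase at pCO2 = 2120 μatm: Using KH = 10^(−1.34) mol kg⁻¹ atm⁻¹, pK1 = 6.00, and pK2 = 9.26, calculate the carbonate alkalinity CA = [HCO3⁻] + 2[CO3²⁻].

[CO2*] = KH · pCO2 = 10^(−1.34) × 2120×10^-6 = 9.690×10^-5 mol/kg
α₀ = 1/(1 + K1/[H⁺] + K1K2/[H⁺]²) = 1/(1 + 10^+1.53 + 10^-0.20) = 0.02816
DIC = [CO2*]/α₀ = 9.690×10^-5 / 0.02816 = 3.442 mmol/kg
CA = (α₁ + 2α₂)·DIC = (0.9541 + 2×0.01777) × 3.442 = 3.41 mmol/kg

CA = 3.41 mmol/kg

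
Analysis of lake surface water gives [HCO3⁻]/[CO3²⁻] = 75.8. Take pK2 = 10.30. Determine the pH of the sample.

From K2 = [H⁺][CO3²⁻]/[HCO3⁻]:  pH = pK2 − log₁₀([HCO3⁻]/[CO3²⁻])
log₁₀(75.8) = +1.880
pH = 10.30 − (+1.880) = 8.42

pH = 8.42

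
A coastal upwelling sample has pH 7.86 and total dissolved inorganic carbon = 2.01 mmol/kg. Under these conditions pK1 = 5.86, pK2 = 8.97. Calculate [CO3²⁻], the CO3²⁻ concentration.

[CO3²⁻] = 0.143 mmol/kg

α₂ = 1 / (1 + [H⁺]/K2 + [H⁺]²/(K1K2)) = 1 / (1 + 10^+1.11 + 10^-0.89)
   = 1 / (1 + 12.882 + 0.12882) = 1/14.011 = 0.07137
[CO3²⁻] = α₂ × DIC = 0.07137 × 2.01 = 0.143 mmol/kg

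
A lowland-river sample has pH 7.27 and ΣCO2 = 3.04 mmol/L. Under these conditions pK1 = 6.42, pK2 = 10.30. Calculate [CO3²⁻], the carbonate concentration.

[CO3²⁻] = 2.48 μmol/L

α₂ = 1 / (1 + [H⁺]/K2 + [H⁺]²/(K1K2)) = 1 / (1 + 10^+3.03 + 10^+2.18)
   = 1 / (1 + 1071.5 + 151.36) = 1/1223.9 = 0.0008171
[CO3²⁻] = α₂ × DIC = 0.0008171 × 3.04 = 0.00248 mmol/L = 2.48 μmol/L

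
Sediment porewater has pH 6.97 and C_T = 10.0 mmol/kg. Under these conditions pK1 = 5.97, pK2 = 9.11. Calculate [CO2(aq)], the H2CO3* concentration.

α₀ = 1 / (1 + K1/[H⁺] + K1K2/[H⁺]²) = 1 / (1 + 10^+1.00 + 10^-1.14)
   = 1 / (1 + 10.000 + 0.072444) = 1/11.072 = 0.09031
[CO2*] = α₀ × DIC = 0.09031 × 10.0 = 0.903 mmol/kg

[CO2*] = 0.903 mmol/kg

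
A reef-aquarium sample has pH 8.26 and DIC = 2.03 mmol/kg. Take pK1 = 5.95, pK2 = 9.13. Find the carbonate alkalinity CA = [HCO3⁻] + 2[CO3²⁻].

CA = 2.26 mmol/kg

CA = [HCO3⁻] + 2[CO3²⁻] = (α₁ + 2α₂)·DIC
At pH 8.26: [H⁺]/K1 = 10^-2.31 = 0.0048978, K2/[H⁺] = 10^-0.87 = 0.13490
α₁ = 1/(1 + 0.0048978 + 0.13490) = 1/1.1398 = 0.8774; α₂ = α₁·K2/[H⁺] = 0.1184
α₁ + 2α₂ = 1.1141
CA = 1.1141 × 2.03 = 2.26 mmol/kg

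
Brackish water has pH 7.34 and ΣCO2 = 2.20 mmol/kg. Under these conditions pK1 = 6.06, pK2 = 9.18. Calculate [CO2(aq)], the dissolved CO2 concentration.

α₀ = 1 / (1 + K1/[H⁺] + K1K2/[H⁺]²) = 1 / (1 + 10^+1.28 + 10^-0.56)
   = 1 / (1 + 19.055 + 0.27542) = 1/20.330 = 0.04919
[CO2*] = α₀ × DIC = 0.04919 × 2.20 = 0.108 mmol/kg

[CO2*] = 0.108 mmol/kg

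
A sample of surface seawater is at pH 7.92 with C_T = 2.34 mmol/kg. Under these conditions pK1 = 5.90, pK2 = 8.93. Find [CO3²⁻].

α₂ = 1 / (1 + [H⁺]/K2 + [H⁺]²/(K1K2)) = 1 / (1 + 10^+1.01 + 10^-1.01)
   = 1 / (1 + 10.233 + 0.097724) = 1/11.331 = 0.08826
[CO3²⁻] = α₂ × DIC = 0.08826 × 2.34 = 0.207 mmol/kg

[CO3²⁻] = 0.207 mmol/kg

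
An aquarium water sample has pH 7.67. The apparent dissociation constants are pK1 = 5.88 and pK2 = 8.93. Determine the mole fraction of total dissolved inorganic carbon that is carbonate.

α₂ = 1 / (1 + [H⁺]/K2 + [H⁺]²/(K1K2)) = 1 / (1 + 10^+1.26 + 10^-0.53)
   = 1 / (1 + 18.197 + 0.29512) = 1/19.492 = 0.05130

α₂ = 0.0513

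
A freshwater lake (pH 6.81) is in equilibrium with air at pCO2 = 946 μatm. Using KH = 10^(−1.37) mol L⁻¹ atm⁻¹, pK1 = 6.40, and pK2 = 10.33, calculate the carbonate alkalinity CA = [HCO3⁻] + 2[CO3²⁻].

CA = 0.104 mmol/L

[CO2*] = KH · pCO2 = 10^(−1.37) × 946×10^-6 = 4.035×10^-5 mol/L
α₀ = 1/(1 + K1/[H⁺] + K1K2/[H⁺]²) = 1/(1 + 10^+0.41 + 10^-3.11) = 0.2800
DIC = [CO2*]/α₀ = 4.035×10^-5 / 0.2800 = 0.1441 mmol/L
CA = (α₁ + 2α₂)·DIC = (0.7198 + 2×0.0002174) × 0.1441 = 0.104 mmol/L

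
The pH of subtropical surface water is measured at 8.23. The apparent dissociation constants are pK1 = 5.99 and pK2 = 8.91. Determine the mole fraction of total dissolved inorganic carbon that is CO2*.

α₀ = 1 / (1 + K1/[H⁺] + K1K2/[H⁺]²) = 1 / (1 + 10^+2.24 + 10^+1.56)
   = 1 / (1 + 173.78 + 36.308) = 1/211.09 = 0.004737

α₀ = 0.00474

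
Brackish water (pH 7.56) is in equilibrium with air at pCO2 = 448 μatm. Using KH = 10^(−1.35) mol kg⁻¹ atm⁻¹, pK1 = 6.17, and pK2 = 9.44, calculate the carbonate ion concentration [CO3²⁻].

[CO2*] = KH · pCO2 = 10^(−1.35) × 448×10^-6 = 2.001×10^-5 mol/kg
α₀ = 1/(1 + K1/[H⁺] + K1K2/[H⁺]²) = 1/(1 + 10^+1.39 + 10^-0.49) = 0.03865
DIC = [CO2*]/α₀ = 2.001×10^-5 / 0.03865 = 0.5177 mmol/kg
[CO3²⁻] = α₂·DIC; α₂ = 0.01251, so [CO3²⁻] = 0.01251 × 0.5177 = 0.00648 mmol/kg = 6.48 μmol/kg

[CO3²⁻] = 6.48 μmol/kg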